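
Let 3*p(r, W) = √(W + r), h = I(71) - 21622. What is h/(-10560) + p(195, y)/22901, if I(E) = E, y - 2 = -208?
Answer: 21551/10560 + I*√11/68703 ≈ 2.0408 + 4.8275e-5*I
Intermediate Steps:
y = -206 (y = 2 - 208 = -206)
h = -21551 (h = 71 - 21622 = -21551)
p(r, W) = √(W + r)/3
h/(-10560) + p(195, y)/22901 = -21551/(-10560) + (√(-206 + 195)/3)/22901 = -21551*(-1/10560) + (√(-11)/3)*(1/22901) = 21551/10560 + ((I*√11)/3)*(1/22901) = 21551/10560 + (I*√11/3)*(1/22901) = 21551/10560 + I*√11/68703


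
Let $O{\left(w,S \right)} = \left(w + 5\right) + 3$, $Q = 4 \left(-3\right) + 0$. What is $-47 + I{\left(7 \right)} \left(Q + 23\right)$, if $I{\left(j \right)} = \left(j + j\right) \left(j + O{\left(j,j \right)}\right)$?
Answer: $3341$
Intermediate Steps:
$Q = -12$ ($Q = -12 + 0 = -12$)
$O{\left(w,S \right)} = 8 + w$ ($O{\left(w,S \right)} = \left(5 + w\right) + 3 = 8 + w$)
$I{\left(j \right)} = 2 j \left(8 + 2 j\right)$ ($I{\left(j \right)} = \left(j + j\right) \left(j + \left(8 + j\right)\right) = 2 j \left(8 + 2 j\right)$)
$-47 + I{\left(7 \right)} \left(Q + 23\right) = -47 + 4 \cdot 7 \left(4 + 7\right) \left(-12 + 23\right) = -47 + 4 \cdot 7 \cdot 11 \cdot 11 = -47 + 308 \cdot 11 = -47 + 3388 = 3341$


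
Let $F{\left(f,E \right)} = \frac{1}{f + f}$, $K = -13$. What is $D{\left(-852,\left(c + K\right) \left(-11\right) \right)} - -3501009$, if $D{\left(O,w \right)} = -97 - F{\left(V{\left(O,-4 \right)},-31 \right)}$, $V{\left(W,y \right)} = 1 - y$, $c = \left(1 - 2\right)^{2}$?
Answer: $\frac{35009119}{10} \approx 3.5009 \cdot 10^{6}$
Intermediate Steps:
$c = 1$ ($c = \left(-1\right)^{2} = 1$)
$F{\left(f,E \right)} = \frac{1}{2 f}$
$D{\left(O,w \right)} = - \frac{971}{10}$ ($D{\left(O,w \right)} = -97 - \frac{1}{2 \left(1 - -4\right)} = -97 - \frac{1}{2 \left(1 + 4\right)} = -97 - \frac{1}{2 \cdot 5} = -97 - \frac{1}{2} \cdot \frac{1}{5} = -97 - \frac{1}{10} = - \frac{971}{10}$)
$D{\left(-852,\left(c + K\right) \left(-11\right) \right)} - -3501009 = - \frac{971}{10} - -3501009 = - \frac{971}{10} + 3501009 = \frac{35009119}{10}$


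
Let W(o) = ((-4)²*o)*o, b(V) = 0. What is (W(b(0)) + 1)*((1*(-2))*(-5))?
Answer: 10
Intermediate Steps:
W(o) = 16*o² (W(o) = (16*o)*o = 16*o²)
(W(b(0)) + 1)*((1*(-2))*(-5)) = (16*0² + 1)*((1*(-2))*(-5)) = (16*0 + 1)*(-2*(-5)) = (0 + 1)*10 = 1*10 = 10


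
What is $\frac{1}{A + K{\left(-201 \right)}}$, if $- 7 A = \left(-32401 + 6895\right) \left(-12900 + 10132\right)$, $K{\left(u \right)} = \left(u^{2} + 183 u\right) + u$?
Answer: $- \frac{7}{70576689} \approx -9.9183 \cdot 10^{-8}$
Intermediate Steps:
$K{\left(u \right)} = u^{2} + 184 u$
$A = - \frac{70600608}{7}$ ($A = - \frac{\left(-32401 + 6895\right) \left(-12900 + 10132\right)}{7} = - \frac{\left(-25506\right) \left(-2768\right)}{7} = \left(- \frac{1}{7}\right) 70600608 = - \frac{70600608}{7} \approx -1.0086 \cdot 10^{7}$)
$\frac{1}{A + K{\left(-201 \right)}} = \frac{1}{- \frac{70600608}{7} - 201 \left(184 - 201\right)} = \frac{1}{- \frac{70600608}{7} - -3417} = \frac{1}{- \frac{70600608}{7} + 3417} = \frac{1}{- \frac{70576689}{7}} = - \frac{7}{70576689}$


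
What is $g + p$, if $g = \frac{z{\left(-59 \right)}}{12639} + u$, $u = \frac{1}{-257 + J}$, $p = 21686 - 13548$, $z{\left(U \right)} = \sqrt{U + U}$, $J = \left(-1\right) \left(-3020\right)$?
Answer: $\frac{22485295}{2763} + \frac{i \sqrt{118}}{12639} \approx 8138.0 + 0.00085947 i$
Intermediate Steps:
$J = 3020$
$z{\left(U \right)} = \sqrt{2} \sqrt{U}$ ($z{\left(U \right)} = \sqrt{2 U} = \sqrt{2} \sqrt{U}$)
$p = 8138$ ($p = 21686 - 13548 = 8138$)
$u = \frac{1}{2763}$ ($u = \frac{1}{-257 + 3020} = \frac{1}{2763} \approx 0.00036193$)
$g = \frac{1}{2763} + \frac{i \sqrt{118}}{12639}$ ($g = \frac{\sqrt{2} \sqrt{-59}}{12639} + \frac{1}{2763} = \sqrt{2} i \sqrt{59} \cdot \frac{1}{12639} + \frac{1}{2763} = i \sqrt{118} \cdot \frac{1}{12639} + \frac{1}{2763} = \frac{i \sqrt{118}}{12639} + \frac{1}{2763} = \frac{1}{2763} + \frac{i \sqrt{118}}{12639} \approx 0.00036193 + 0.00085947 i$)
$g + p = \left(\frac{1}{2763} + \frac{i \sqrt{118}}{12639}\right) + 8138 = \frac{22485295}{2763} + \frac{i \sqrt{118}}{12639}$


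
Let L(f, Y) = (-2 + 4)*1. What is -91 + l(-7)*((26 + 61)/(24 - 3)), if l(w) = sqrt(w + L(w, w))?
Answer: -91 + 29*I*sqrt(5)/7 ≈ -91.0 + 9.2637*I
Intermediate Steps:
L(f, Y) = 2 (L(f, Y) = 2*1 = 2)
l(w) = sqrt(2 + w) (l(w) = sqrt(w + 2) = sqrt(2 + w))
-91 + l(-7)*((26 + 61)/(24 - 3)) = -91 + sqrt(2 - 7)*((26 + 61)/(24 - 3)) = -91 + sqrt(-5)*(87/21) = -91 + (I*sqrt(5))*(87*(1/21)) = -91 + (I*sqrt(5))*(29/7) = -91 + 29*I*sqrt(5)/7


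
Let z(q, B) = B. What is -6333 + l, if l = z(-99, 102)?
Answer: -6231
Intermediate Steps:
l = 102
-6333 + l = -6333 + 102 = -6231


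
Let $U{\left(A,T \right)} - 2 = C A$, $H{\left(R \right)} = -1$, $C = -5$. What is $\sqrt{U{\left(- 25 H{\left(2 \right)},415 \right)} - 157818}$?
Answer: $3 i \sqrt{17549} \approx 397.42 i$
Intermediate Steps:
$U{\left(A,T \right)} = 2 - 5 A$
$\sqrt{U{\left(- 25 H{\left(2 \right)},415 \right)} - 157818} = \sqrt{\left(2 - 5 \left(\left(-25\right) \left(-1\right)\right)\right) - 157818} = \sqrt{\left(2 - 125\right) - 157818} = \sqrt{-123 - 157818} = \sqrt{-157941} = 3 i \sqrt{17549}$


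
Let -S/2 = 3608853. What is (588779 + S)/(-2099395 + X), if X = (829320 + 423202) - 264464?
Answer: 6628927/1111337 ≈ 5.9648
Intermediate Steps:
S = -7217706 (S = -2*3608853 = -7217706)
X = 988058 (X = 1252522 - 264464 = 988058)
(588779 + S)/(-2099395 + X) = (588779 - 7217706)/(-2099395 + 988058) = -6628927/(-1111337) = -6628927*(-1/1111337) = 6628927/1111337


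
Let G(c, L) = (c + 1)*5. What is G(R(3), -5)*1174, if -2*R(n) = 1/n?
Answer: 14675/3 ≈ 4891.7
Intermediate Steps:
R(n) = -1/(2*n)
G(c, L) = 5 + 5*c (G(c, L) = (1 + c)*5 = 5 + 5*c)
G(R(3), -5)*1174 = (5 + 5*(-1/2/3))*1174 = (5 + 5*(-1/2*1/3))*1174 = (5 + 5*(-1/6))*1174 = (5 - 5/6)*1174 = (25/6)*1174 = 14675/3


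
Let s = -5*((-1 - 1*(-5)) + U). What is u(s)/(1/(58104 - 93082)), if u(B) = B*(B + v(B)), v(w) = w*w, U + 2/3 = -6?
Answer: -2406486400/27 ≈ -8.9129e+7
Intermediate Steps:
U = -20/3 (U = -⅔ - 6 = -20/3 ≈ -6.6667)
s = 40/3 (s = -5*((-1 - 1*(-5)) - 20/3) = -5*((-1 + 5) - 20/3) = -5*(4 - 20/3) = -5*(-8/3) = 40/3 ≈ 13.333)
v(w) = w²
u(B) = B*(B + B²)
u(s)/(1/(58104 - 93082)) = ((40/3)²*(1 + 40/3))/(1/(58104 - 93082)) = ((1600/9)*(43/3))/(1/(-34978)) = 68800/(27*(-1/34978)) = (68800/27)*(-34978) = -2406486400/27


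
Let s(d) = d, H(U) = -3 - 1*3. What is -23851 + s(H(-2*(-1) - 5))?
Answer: -23857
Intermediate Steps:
H(U) = -6 (H(U) = -3 - 3 = -6)
-23851 + s(H(-2*(-1) - 5)) = -23851 - 6 = -23857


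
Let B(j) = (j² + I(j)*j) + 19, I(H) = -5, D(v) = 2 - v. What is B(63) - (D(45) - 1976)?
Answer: 5692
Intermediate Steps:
B(j) = 19 + j² - 5*j (B(j) = (j² - 5*j) + 19 = 19 + j² - 5*j)
B(63) - (D(45) - 1976) = (19 + 63² - 5*63) - ((2 - 1*45) - 1976) = (19 + 3969 - 315) - ((2 - 45) - 1976) = 3673 - (-43 - 1976) = 3673 - 1*(-2019) = 3673 + 2019 = 5692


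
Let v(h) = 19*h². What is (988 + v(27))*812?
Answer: 12049268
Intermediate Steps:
(988 + v(27))*812 = (988 + 19*27²)*812 = (988 + 19*729)*812 = (988 + 13851)*812 = 14839*812 = 12049268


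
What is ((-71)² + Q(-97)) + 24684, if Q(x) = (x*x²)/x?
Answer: 39134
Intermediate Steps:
Q(x) = x² (Q(x) = x³/x = x²)
((-71)² + Q(-97)) + 24684 = ((-71)² + (-97)²) + 24684 = (5041 + 9409) + 24684 = 14450 + 24684 = 39134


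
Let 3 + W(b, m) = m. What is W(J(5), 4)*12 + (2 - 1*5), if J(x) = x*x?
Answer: 9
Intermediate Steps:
J(x) = x²
W(b, m) = -3 + m
W(J(5), 4)*12 + (2 - 1*5) = (-3 + 4)*12 + (2 - 1*5) = 1*12 + (2 - 5) = 12 - 3 = 9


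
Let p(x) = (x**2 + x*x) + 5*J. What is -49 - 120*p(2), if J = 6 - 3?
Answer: -2809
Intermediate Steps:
J = 3
p(x) = 15 + 2*x**2 (p(x) = (x**2 + x*x) + 5*3 = (x**2 + x**2) + 15 = 2*x**2 + 15 = 15 + 2*x**2)
-49 - 120*p(2) = -49 - 120*(15 + 2*2**2) = -49 - 120*(15 + 2*4) = -49 - 120*(15 + 8) = -49 - 120*23 = -49 - 2760 = -2809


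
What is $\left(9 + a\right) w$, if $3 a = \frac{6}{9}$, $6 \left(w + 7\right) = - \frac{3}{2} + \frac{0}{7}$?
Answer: $- \frac{2407}{36} \approx -66.861$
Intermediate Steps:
$w = - \frac{29}{4}$ ($w = -7 + \frac{- \frac{3}{2} + \frac{0}{7}}{6} = -7 + \frac{\left(-3\right) \frac{1}{2} + 0 \cdot \frac{1}{7}}{6} = -7 + \frac{- \frac{3}{2} + 0}{6} = -7 + \frac{1}{6} \left(- \frac{3}{2}\right) = -7 - \frac{1}{4} = - \frac{29}{4} \approx -7.25$)
$a = \frac{2}{9}$ ($a = \frac{6 \cdot \frac{1}{9}}{3} = \frac{1}{3} \cdot \frac{2}{3} = \frac{2}{9} \approx 0.22222$)
$\left(9 + a\right) w = \left(9 + \frac{2}{9}\right) \left(- \frac{29}{4}\right) = \frac{83}{9} \left(- \frac{29}{4}\right) = - \frac{2407}{36}$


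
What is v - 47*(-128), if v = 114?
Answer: 6130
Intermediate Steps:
v - 47*(-128) = 114 - 47*(-128) = 114 + 6016 = 6130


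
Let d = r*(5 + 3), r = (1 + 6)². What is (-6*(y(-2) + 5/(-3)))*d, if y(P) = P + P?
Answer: 13328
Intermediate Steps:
r = 49 (r = 7² = 49)
y(P) = 2*P
d = 392 (d = 49*(5 + 3) = 49*8 = 392)
(-6*(y(-2) + 5/(-3)))*d = -6*(2*(-2) + 5/(-3))*392 = -6*(-4 + 5*(-⅓))*392 = -6*(-4 - 5/3)*392 = -6*(-17/3)*392 = 34*392 = 13328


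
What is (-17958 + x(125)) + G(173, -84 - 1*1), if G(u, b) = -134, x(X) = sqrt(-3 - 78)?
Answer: -18092 + 9*I ≈ -18092.0 + 9.0*I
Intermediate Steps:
x(X) = 9*I (x(X) = sqrt(-81) = 9*I)
(-17958 + x(125)) + G(173, -84 - 1*1) = (-17958 + 9*I) - 134 = -18092 + 9*I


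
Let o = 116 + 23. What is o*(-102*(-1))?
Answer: 14178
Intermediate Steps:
o = 139
o*(-102*(-1)) = 139*(-102*(-1)) = 139*102 = 14178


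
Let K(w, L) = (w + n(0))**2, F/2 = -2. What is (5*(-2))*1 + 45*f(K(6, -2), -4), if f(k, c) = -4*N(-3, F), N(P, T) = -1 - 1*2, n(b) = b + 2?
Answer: 530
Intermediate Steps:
n(b) = 2 + b
F = -4 (F = 2*(-2) = -4)
K(w, L) = (2 + w)**2 (K(w, L) = (w + (2 + 0))**2 = (w + 2)**2 = (2 + w)**2)
N(P, T) = -3 (N(P, T) = -1 - 2 = -3)
f(k, c) = 12 (f(k, c) = -4*(-3) = 12)
(5*(-2))*1 + 45*f(K(6, -2), -4) = (5*(-2))*1 + 45*12 = -10*1 + 540 = -10 + 540 = 530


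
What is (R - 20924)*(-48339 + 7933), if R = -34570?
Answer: 2242290564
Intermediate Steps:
(R - 20924)*(-48339 + 7933) = (-34570 - 20924)*(-48339 + 7933) = -55494*(-40406) = 2242290564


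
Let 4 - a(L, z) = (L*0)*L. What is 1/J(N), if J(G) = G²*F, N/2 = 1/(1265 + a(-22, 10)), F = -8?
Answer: -1610361/32 ≈ -50324.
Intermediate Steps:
a(L, z) = 4 (a(L, z) = 4 - L*0*L = 4 - 0*L = 4 - 1*0 = 4 + 0 = 4)
N = 2/1269 (N = 2/(1265 + 4) = 2/1269 ≈ 0.0015760)
J(G) = -8*G² (J(G) = G²*(-8) = -8*G²)
1/J(N) = 1/(-8*(2/1269)²) = 1/(-8*4/1610361) = 1/(-32/1610361) = -1610361/32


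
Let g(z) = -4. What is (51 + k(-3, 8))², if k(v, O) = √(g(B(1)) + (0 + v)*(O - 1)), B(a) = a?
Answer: 2576 + 510*I ≈ 2576.0 + 510.0*I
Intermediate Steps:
k(v, O) = √(-4 + v*(-1 + O)) (k(v, O) = √(-4 + (0 + v)*(O - 1)) = √(-4 + v*(-1 + O)))
(51 + k(-3, 8))² = (51 + √(-4 - 1*(-3) + 8*(-3)))² = (51 + √(-4 + 3 - 24))² = (51 + √(-25))² = (51 + 5*I)²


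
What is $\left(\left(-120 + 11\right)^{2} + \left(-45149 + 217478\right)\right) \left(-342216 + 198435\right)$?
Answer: $-26485898010$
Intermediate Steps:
$\left(\left(-120 + 11\right)^{2} + \left(-45149 + 217478\right)\right) \left(-342216 + 198435\right) = \left(\left(-109\right)^{2} + 172329\right) \left(-143781\right) = \left(11881 + 172329\right) \left(-143781\right) = 184210 \left(-143781\right) = -26485898010$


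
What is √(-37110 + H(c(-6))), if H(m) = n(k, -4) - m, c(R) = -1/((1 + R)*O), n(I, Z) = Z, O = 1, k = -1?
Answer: 9*I*√11455/5 ≈ 192.65*I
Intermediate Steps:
c(R) = -1/(1 + R) (c(R) = -1/((1 + R)*1) = -1/(1 + R))
H(m) = -4 - m
√(-37110 + H(c(-6))) = √(-37110 + (-4 - (-1)/(1 - 6))) = √(-37110 + (-4 - (-1)/(-5))) = √(-37110 + (-4 - (-1)*(-1)/5)) = √(-37110 + (-4 - 1*⅕)) = √(-37110 + (-4 - ⅕)) = √(-37110 - 21/5) = √(-185571/5) = 9*I*√11455/5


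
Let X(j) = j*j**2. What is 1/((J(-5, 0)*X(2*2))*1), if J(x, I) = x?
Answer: -1/320 ≈ -0.0031250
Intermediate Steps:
X(j) = j**3
1/((J(-5, 0)*X(2*2))*1) = 1/(-5*(2*2)**3*1) = 1/(-5*4**3*1) = 1/(-5*64*1) = 1/(-320*1) = 1/(-320) = -1/320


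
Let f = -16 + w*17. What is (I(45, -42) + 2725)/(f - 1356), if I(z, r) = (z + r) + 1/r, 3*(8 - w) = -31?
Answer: -114575/44534 ≈ -2.5728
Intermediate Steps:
w = 55/3 (w = 8 - ⅓*(-31) = 8 + 31/3 = 55/3 ≈ 18.333)
I(z, r) = r + z + 1/r (I(z, r) = (r + z) + 1/r = r + z + 1/r)
f = 887/3 (f = -16 + (55/3)*17 = -16 + 935/3 = 887/3 ≈ 295.67)
(I(45, -42) + 2725)/(f - 1356) = ((-42 + 45 + 1/(-42)) + 2725)/(887/3 - 1356) = ((-42 + 45 - 1/42) + 2725)/(-3181/3) = (125/42 + 2725)*(-3/3181) = (114575/42)*(-3/3181) = -114575/44534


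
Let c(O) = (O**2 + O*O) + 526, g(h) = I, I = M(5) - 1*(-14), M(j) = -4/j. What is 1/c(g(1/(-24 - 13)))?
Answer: 25/21862 ≈ 0.0011435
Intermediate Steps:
I = 66/5 (I = -4/5 - 1*(-14) = -4*1/5 + 14 = -4/5 + 14 = 66/5 ≈ 13.200)
g(h) = 66/5
c(O) = 526 + 2*O**2 (c(O) = (O**2 + O**2) + 526 = 2*O**2 + 526 = 526 + 2*O**2)
1/c(g(1/(-24 - 13))) = 1/(526 + 2*(66/5)**2) = 1/(526 + 2*(4356/25)) = 1/(526 + 8712/25) = 1/(21862/25) = 25/21862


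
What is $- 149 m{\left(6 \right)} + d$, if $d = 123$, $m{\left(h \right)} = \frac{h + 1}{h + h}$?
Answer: $\frac{433}{12} \approx 36.083$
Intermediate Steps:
$m{\left(h \right)} = \frac{1 + h}{2 h}$
$- 149 m{\left(6 \right)} + d = - 149 \frac{1 + 6}{2 \cdot 6} + 123 = - 149 \cdot \frac{1}{2} \cdot \frac{1}{6} \cdot 7 + 123 = \left(-149\right) \frac{7}{12} + 123 = - \frac{1043}{12} + 123 = \frac{433}{12}$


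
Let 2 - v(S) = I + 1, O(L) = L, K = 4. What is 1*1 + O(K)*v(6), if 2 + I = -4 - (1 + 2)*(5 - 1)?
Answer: 77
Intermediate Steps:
I = -18 (I = -2 + (-4 - (1 + 2)*(5 - 1)) = -2 + (-4 - 3*4) = -2 + (-4 - 1*12) = -2 + (-4 - 12) = -2 - 16 = -18)
v(S) = 19 (v(S) = 2 - (-18 + 1) = 2 - 1*(-17) = 2 + 17 = 19)
1*1 + O(K)*v(6) = 1*1 + 4*19 = 1 + 76 = 77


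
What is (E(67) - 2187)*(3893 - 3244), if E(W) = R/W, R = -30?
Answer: -95116791/67 ≈ -1.4197e+6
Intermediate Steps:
E(W) = -30/W
(E(67) - 2187)*(3893 - 3244) = (-30/67 - 2187)*(3893 - 3244) = (-30*1/67 - 2187)*649 = (-30/67 - 2187)*649 = -146559/67*649 = -95116791/67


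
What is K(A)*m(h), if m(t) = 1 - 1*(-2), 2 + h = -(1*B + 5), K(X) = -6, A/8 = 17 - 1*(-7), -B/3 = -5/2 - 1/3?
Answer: -18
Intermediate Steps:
B = 17/2 (B = -3*(-5/2 - 1/3) = -3*(-17/6) = 17/2 ≈ 8.5000)
A = 192 (A = 8*(17 - 1*(-7)) = 8*(17 + 7) = 8*24 = 192)
h = -31/2 (h = -2 - (1*(17/2) + 5) = -2 - (17/2 + 5) = -2 - 1*27/2 = -2 - 27/2 = -31/2 ≈ -15.500)
m(t) = 3 (m(t) = 1 + 2 = 3)
K(A)*m(h) = -6*3 = -18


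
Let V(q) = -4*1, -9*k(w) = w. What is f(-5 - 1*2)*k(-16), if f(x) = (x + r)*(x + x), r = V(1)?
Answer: 2464/9 ≈ 273.78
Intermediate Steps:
k(w) = -w/9
V(q) = -4
r = -4
f(x) = 2*x*(-4 + x) (f(x) = (x - 4)*(x + x) = (-4 + x)*(2*x) = 2*x*(-4 + x))
f(-5 - 1*2)*k(-16) = (2*(-5 - 1*2)*(-4 + (-5 - 1*2)))*(-⅑*(-16)) = (2*(-5 - 2)*(-4 + (-5 - 2)))*(16/9) = (2*(-7)*(-4 - 7))*(16/9) = (2*(-7)*(-11))*(16/9) = 154*(16/9) = 2464/9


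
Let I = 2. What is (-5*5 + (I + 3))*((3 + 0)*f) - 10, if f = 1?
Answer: -70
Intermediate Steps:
(-5*5 + (I + 3))*((3 + 0)*f) - 10 = (-5*5 + (2 + 3))*((3 + 0)*1) - 10 = (-25 + 5)*(3*1) - 10 = -20*3 - 10 = -60 - 10 = -70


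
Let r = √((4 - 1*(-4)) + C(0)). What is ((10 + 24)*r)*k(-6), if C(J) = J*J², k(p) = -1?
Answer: -68*√2 ≈ -96.167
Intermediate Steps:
C(J) = J³
r = 2*√2 (r = √((4 - 1*(-4)) + 0³) = √((4 + 4) + 0) = √(8 + 0) = √8 = 2*√2 ≈ 2.8284)
((10 + 24)*r)*k(-6) = ((10 + 24)*(2*√2))*(-1) = (34*(2*√2))*(-1) = (68*√2)*(-1) = -68*√2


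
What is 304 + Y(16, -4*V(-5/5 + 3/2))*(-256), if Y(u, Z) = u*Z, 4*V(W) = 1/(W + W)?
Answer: 4400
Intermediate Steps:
V(W) = 1/(8*W) (V(W) = 1/(4*(W + W)) = 1/(4*((2*W))) = (1/(2*W))/4 = 1/(8*W))
Y(u, Z) = Z*u
304 + Y(16, -4*V(-5/5 + 3/2))*(-256) = 304 + (-1/(2*(-5/5 + 3/2))*16)*(-256) = 304 + (-1/(2*(-5*1/5 + 3*(1/2)))*16)*(-256) = 304 + (-1/(2*(-1 + 3/2))*16)*(-256) = 304 + (-1/(2*1/2)*16)*(-256) = 304 + (-2/2*16)*(-256) = 304 + (-4*1/4*16)*(-256) = 304 - 1*16*(-256) = 304 - 16*(-256) = 304 + 4096 = 4400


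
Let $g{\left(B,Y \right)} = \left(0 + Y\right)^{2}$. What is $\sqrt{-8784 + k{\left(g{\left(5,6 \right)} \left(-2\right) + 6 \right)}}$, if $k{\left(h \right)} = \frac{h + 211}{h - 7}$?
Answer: $\frac{i \sqrt{46820521}}{73} \approx 93.734 i$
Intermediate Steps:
$g{\left(B,Y \right)} = Y^{2}$
$k{\left(h \right)} = \frac{211 + h}{-7 + h}$
$\sqrt{-8784 + k{\left(g{\left(5,6 \right)} \left(-2\right) + 6 \right)}} = \sqrt{-8784 + \frac{211 + \left(6^{2} \left(-2\right) + 6\right)}{-7 + \left(6^{2} \left(-2\right) + 6\right)}} = \sqrt{-8784 + \frac{211 + \left(36 \left(-2\right) + 6\right)}{-7 + \left(36 \left(-2\right) + 6\right)}} = \sqrt{-8784 + \frac{211 + \left(-72 + 6\right)}{-7 + \left(-72 + 6\right)}} = \sqrt{-8784 + \frac{211 - 66}{-7 - 66}} = \sqrt{-8784 + \frac{1}{-73} \cdot 145} = \sqrt{-8784 - \frac{145}{73}} = \sqrt{- \frac{641377}{73}} = \frac{i \sqrt{46820521}}{73}$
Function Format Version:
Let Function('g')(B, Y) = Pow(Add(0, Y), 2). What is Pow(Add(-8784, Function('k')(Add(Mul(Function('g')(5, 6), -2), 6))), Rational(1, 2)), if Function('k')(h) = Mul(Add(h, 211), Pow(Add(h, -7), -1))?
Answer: Mul(Rational(1, 73), I, Pow(46820521, Rational(1, 2))) ≈ Mul(93.734, I)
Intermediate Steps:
Function('g')(B, Y) = Pow(Y, 2)
Function('k')(h) = Mul(Pow(Add(-7, h), -1), Add(211, h)) (Function('k')(h) = Mul(Add(211, h), Pow(Add(-7, h), -1)) = Mul(Pow(Add(-7, h), -1), Add(211, h)))
Pow(Add(-8784, Function('k')(Add(Mul(Function('g')(5, 6), -2), 6))), Rational(1, 2)) = Pow(Add(-8784, Mul(Pow(Add(-7, Add(Mul(Pow(6, 2), -2), 6)), -1), Add(211, Add(Mul(Pow(6, 2), -2), 6)))), Rational(1, 2)) = Pow(Add(-8784, Mul(Pow(Add(-7, Add(Mul(36, -2), 6)), -1), Add(211, Add(Mul(36, -2), 6)))), Rational(1, 2)) = Pow(Add(-8784, Mul(Pow(Add(-7, Add(-72, 6)), -1), Add(211, Add(-72, 6)))), Rational(1, 2)) = Pow(Add(-8784, Mul(Pow(Add(-7, -66), -1), Add(211, -66))), Rational(1, 2)) = Pow(Add(-8784, Mul(Pow(-73, -1), 145)), Rational(1, 2)) = Pow(Add(-8784, Mul(Rational(-1, 73), 145)), Rational(1, 2)) = Pow(Add(-8784, Rational(-145, 73)), Rational(1, 2)) = Pow(Rational(-641377, 73), Rational(1, 2)) = Mul(Rational(1, 73), I, Pow(46820521, Rational(1, 2)))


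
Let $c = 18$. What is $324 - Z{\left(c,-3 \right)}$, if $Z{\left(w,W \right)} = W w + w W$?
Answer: $432$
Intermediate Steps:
$Z{\left(w,W \right)} = 2 W w$ ($Z{\left(w,W \right)} = W w + W w = 2 W w$)
$324 - Z{\left(c,-3 \right)} = 324 - 2 \left(-3\right) 18 = 324 - -108 = 324 + 108 = 432$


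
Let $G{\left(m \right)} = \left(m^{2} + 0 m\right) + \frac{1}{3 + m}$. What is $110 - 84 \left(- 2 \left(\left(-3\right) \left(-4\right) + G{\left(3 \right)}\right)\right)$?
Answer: $3666$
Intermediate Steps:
$G{\left(m \right)} = m^{2} + \frac{1}{3 + m}$ ($G{\left(m \right)} = \left(m^{2} + 0\right) + \frac{1}{3 + m} = m^{2} + \frac{1}{3 + m}$)
$110 - 84 \left(- 2 \left(\left(-3\right) \left(-4\right) + G{\left(3 \right)}\right)\right) = 110 - 84 \left(- 2 \left(\left(-3\right) \left(-4\right) + \frac{1 + 3^{3} + 3 \cdot 3^{2}}{3 + 3}\right)\right) = 110 - 84 \left(- 2 \left(12 + \frac{1 + 27 + 3 \cdot 9}{6}\right)\right) = 110 - 84 \left(- 2 \left(12 + \frac{1 + 27 + 27}{6}\right)\right) = 110 - 84 \left(- 2 \left(12 + \frac{1}{6} \cdot 55\right)\right) = 110 - 84 \left(- 2 \left(12 + \frac{55}{6}\right)\right) = 110 - 84 \left(\left(-2\right) \frac{127}{6}\right) = 110 - -3556 = 110 + 3556 = 3666$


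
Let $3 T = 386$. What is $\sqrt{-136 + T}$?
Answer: $\frac{i \sqrt{66}}{3} \approx 2.708 i$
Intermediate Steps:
$T = \frac{386}{3}$ ($T = \frac{1}{3} \cdot 386 = \frac{386}{3} \approx 128.67$)
$\sqrt{-136 + T} = \sqrt{-136 + \frac{386}{3}} = \sqrt{- \frac{22}{3}} = \frac{i \sqrt{66}}{3}$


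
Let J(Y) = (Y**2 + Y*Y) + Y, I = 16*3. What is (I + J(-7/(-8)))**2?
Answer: 2601769/1024 ≈ 2540.8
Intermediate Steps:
I = 48
J(Y) = Y + 2*Y**2 (J(Y) = (Y**2 + Y**2) + Y = 2*Y**2 + Y = Y + 2*Y**2)
(I + J(-7/(-8)))**2 = (48 + (-7/(-8))*(1 + 2*(-7/(-8))))**2 = (48 + (-7*(-1/8))*(1 + 2*(-7*(-1/8))))**2 = (48 + 7*(1 + 2*(7/8))/8)**2 = (48 + 7*(1 + 7/4)/8)**2 = (48 + (7/8)*(11/4))**2 = (48 + 77/32)**2 = (1613/32)**2 = 2601769/1024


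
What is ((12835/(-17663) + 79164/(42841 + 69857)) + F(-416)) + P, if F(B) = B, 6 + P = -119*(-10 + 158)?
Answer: -39104851873/2168393 ≈ -18034.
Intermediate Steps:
P = -17618 (P = -6 - 119*(-10 + 158) = -6 - 119*148 = -6 - 17612 = -17618)
((12835/(-17663) + 79164/(42841 + 69857)) + F(-416)) + P = ((12835/(-17663) + 79164/(42841 + 69857)) - 416) - 17618 = ((12835*(-1/17663) + 79164/112698) - 416) - 17618 = ((-755/1039 + 79164*(1/112698)) - 416) - 17618 = ((-755/1039 + 1466/2087) - 416) - 17618 = (-52511/2168393 - 416) - 17618 = -902103999/2168393 - 17618 = -39104851873/2168393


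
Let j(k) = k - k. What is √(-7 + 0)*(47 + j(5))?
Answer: 47*I*√7 ≈ 124.35*I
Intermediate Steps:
j(k) = 0
√(-7 + 0)*(47 + j(5)) = √(-7 + 0)*(47 + 0) = √(-7)*47 = (I*√7)*47 = 47*I*√7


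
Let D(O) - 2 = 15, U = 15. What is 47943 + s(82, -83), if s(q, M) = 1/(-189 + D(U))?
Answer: 8246195/172 ≈ 47943.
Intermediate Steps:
D(O) = 17 (D(O) = 2 + 15 = 17)
s(q, M) = -1/172 (s(q, M) = 1/(-189 + 17) = 1/(-172) = -1/172)
47943 + s(82, -83) = 47943 - 1/172 = 8246195/172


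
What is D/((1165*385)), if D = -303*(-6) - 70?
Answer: 1748/448525 ≈ 0.0038972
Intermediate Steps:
D = 1748 (D = 1818 - 70 = 1748)
D/((1165*385)) = 1748/((1165*385)) = 1748/448525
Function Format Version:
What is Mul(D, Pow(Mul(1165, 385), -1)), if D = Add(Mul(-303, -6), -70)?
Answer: Rational(1748, 448525) ≈ 0.0038972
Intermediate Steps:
D = 1748 (D = Add(1818, -70) = 1748)
Mul(D, Pow(Mul(1165, 385), -1)) = Mul(1748, Pow(Mul(1165, 385), -1)) = Mul(1748, Pow(448525, -1)) = Mul(1748, Rational(1, 448525)) = Rational(1748, 448525)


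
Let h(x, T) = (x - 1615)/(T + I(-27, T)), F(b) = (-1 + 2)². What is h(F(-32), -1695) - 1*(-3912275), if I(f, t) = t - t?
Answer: 2210435913/565 ≈ 3.9123e+6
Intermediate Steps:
I(f, t) = 0
F(b) = 1 (F(b) = 1² = 1)
h(x, T) = (-1615 + x)/T (h(x, T) = (x - 1615)/(T + 0) = (-1615 + x)/T)
h(F(-32), -1695) - 1*(-3912275) = (-1615 + 1)/(-1695) - 1*(-3912275) = -1/1695*(-1614) + 3912275 = 538/565 + 3912275 = 2210435913/565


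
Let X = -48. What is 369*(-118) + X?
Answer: -43590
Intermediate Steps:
369*(-118) + X = 369*(-118) - 48 = -43542 - 48 = -43590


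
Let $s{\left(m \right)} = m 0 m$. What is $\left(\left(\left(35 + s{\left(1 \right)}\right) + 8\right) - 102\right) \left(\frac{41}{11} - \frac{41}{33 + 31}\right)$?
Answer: $- \frac{128207}{704} \approx -182.11$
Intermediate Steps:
$s{\left(m \right)} = 0$ ($s{\left(m \right)} = 0 m = 0$)
$\left(\left(\left(35 + s{\left(1 \right)}\right) + 8\right) - 102\right) \left(\frac{41}{11} - \frac{41}{33 + 31}\right) = \left(\left(\left(35 + 0\right) + 8\right) - 102\right) \left(\frac{41}{11} - \frac{41}{33 + 31}\right) = \left(\left(35 + 8\right) - 102\right) \left(41 \cdot \frac{1}{11} - \frac{41}{64}\right) = \left(43 - 102\right) \left(\frac{41}{11} - \frac{41}{64}\right) = - 59 \left(\frac{41}{11} - \frac{41}{64}\right) = \left(-59\right) \frac{2173}{704} = - \frac{128207}{704}$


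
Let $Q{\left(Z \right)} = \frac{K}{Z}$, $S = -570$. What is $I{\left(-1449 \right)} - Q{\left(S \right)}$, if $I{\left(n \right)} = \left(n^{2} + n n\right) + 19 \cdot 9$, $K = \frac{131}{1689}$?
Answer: $\frac{4042862368421}{962730} \approx 4.1994 \cdot 10^{6}$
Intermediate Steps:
$K = \frac{131}{1689}$ ($K = 131 \cdot \frac{1}{1689} = \frac{131}{1689} \approx 0.077561$)
$I{\left(n \right)} = 171 + 2 n^{2}$ ($I{\left(n \right)} = \left(n^{2} + n^{2}\right) + 171 = 2 n^{2} + 171 = 171 + 2 n^{2}$)
$Q{\left(Z \right)} = \frac{131}{1689 Z}$
$I{\left(-1449 \right)} - Q{\left(S \right)} = \left(171 + 2 \left(-1449\right)^{2}\right) - \frac{131}{1689 \left(-570\right)} = \left(171 + 2 \cdot 2099601\right) - \frac{131}{1689} \left(- \frac{1}{570}\right) = \left(171 + 4199202\right) - - \frac{131}{962730} = 4199373 + \frac{131}{962730} = \frac{4042862368421}{962730}$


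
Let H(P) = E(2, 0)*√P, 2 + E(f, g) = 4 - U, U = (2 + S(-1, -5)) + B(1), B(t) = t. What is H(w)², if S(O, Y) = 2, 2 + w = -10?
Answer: -108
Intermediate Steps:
w = -12 (w = -2 - 10 = -12)
U = 5 (U = (2 + 2) + 1 = 4 + 1 = 5)
E(f, g) = -3 (E(f, g) = -2 + (4 - 1*5) = -2 + (4 - 5) = -2 - 1 = -3)
H(P) = -3*√P
H(w)² = (-6*I*√3)² = -108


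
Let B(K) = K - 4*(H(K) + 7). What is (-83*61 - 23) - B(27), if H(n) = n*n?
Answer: -2169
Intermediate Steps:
H(n) = n**2
B(K) = -28 + K - 4*K**2 (B(K) = K - 4*(K**2 + 7) = K - 4*(7 + K**2) = K + (-28 - 4*K**2) = -28 + K - 4*K**2)
(-83*61 - 23) - B(27) = (-83*61 - 23) - (-28 + 27 - 4*27**2) = (-5063 - 23) - (-28 + 27 - 4*729) = -5086 - (-28 + 27 - 2916) = -5086 - 1*(-2917) = -5086 + 2917 = -2169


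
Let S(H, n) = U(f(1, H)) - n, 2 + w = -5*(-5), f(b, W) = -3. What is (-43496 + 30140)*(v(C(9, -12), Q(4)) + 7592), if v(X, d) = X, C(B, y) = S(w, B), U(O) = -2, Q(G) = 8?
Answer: -101251836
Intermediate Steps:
w = 23 (w = -2 - 5*(-5) = -2 + 25 = 23)
S(H, n) = -2 - n
C(B, y) = -2 - B
(-43496 + 30140)*(v(C(9, -12), Q(4)) + 7592) = (-43496 + 30140)*((-2 - 1*9) + 7592) = -13356*((-2 - 9) + 7592) = -13356*(-11 + 7592) = -13356*7581 = -101251836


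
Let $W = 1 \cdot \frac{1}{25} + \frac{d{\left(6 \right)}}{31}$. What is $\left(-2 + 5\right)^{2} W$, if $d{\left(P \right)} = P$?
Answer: $\frac{1629}{775} \approx 2.1019$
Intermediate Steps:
$W = \frac{181}{775}$ ($W = 1 \cdot \frac{1}{25} + \frac{6}{31} = 1 \cdot \frac{1}{25} + 6 \cdot \frac{1}{31} = \frac{1}{25} + \frac{6}{31} = \frac{181}{775} \approx 0.23355$)
$\left(-2 + 5\right)^{2} W = \left(-2 + 5\right)^{2} \cdot \frac{181}{775} = 3^{2} \cdot \frac{181}{775} = 9 \cdot \frac{181}{775} = \frac{1629}{775}$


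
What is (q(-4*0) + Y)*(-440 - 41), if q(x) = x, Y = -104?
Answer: 50024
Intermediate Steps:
(q(-4*0) + Y)*(-440 - 41) = (-4*0 - 104)*(-440 - 41) = (0 - 104)*(-481) = -104*(-481) = 50024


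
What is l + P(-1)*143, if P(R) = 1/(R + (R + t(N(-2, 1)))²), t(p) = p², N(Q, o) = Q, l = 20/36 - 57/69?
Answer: 29153/1656 ≈ 17.604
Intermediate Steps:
l = -56/207 (l = 20*(1/36) - 57*1/69 = 5/9 - 19/23 = -56/207 ≈ -0.27053)
P(R) = 1/(R + (4 + R)²) (P(R) = 1/(R + (R + (-2)²)²) = 1/(R + (R + 4)²) = 1/(R + (4 + R)²))
l + P(-1)*143 = -56/207 + 143/(-1 + (4 - 1)²) = -56/207 + 143/(-1 + 3²) = -56/207 + 143/(-1 + 9) = -56/207 + 143/8 = 29153/1656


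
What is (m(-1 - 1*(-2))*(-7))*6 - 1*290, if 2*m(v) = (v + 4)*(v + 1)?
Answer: -500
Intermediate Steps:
m(v) = (1 + v)*(4 + v)/2 (m(v) = ((v + 4)*(v + 1))/2 = ((4 + v)*(1 + v))/2 = ((1 + v)*(4 + v))/2 = (1 + v)*(4 + v)/2)
(m(-1 - 1*(-2))*(-7))*6 - 1*290 = ((2 + (-1 - 1*(-2))²/2 + 5*(-1 - 1*(-2))/2)*(-7))*6 - 1*290 = ((2 + (-1 + 2)²/2 + 5*(-1 + 2)/2)*(-7))*6 - 290 = ((2 + (½)*1² + (5/2)*1)*(-7))*6 - 290 = ((2 + (½)*1 + 5/2)*(-7))*6 - 290 = ((2 + ½ + 5/2)*(-7))*6 - 290 = (5*(-7))*6 - 290 = -35*6 - 290 = -210 - 290 = -500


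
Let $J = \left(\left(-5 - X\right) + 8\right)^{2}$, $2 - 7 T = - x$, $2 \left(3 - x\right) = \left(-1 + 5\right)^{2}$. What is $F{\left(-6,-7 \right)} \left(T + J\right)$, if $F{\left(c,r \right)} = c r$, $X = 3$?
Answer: $-18$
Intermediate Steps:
$x = -5$ ($x = 3 - \frac{\left(-1 + 5\right)^{2}}{2} = 3 - \frac{4^{2}}{2} = 3 - 8 = -5$)
$T = - \frac{3}{7}$ ($T = \frac{2}{7} - \frac{\left(-1\right) \left(-5\right)}{7} = \frac{2}{7} - \frac{5}{7} = - \frac{3}{7} \approx -0.42857$)
$J = 0$ ($J = \left(\left(-5 - 3\right) + 8\right)^{2} = \left(-8 + 8\right)^{2} = 0^{2} = 0$)
$F{\left(-6,-7 \right)} \left(T + J\right) = \left(-6\right) \left(-7\right) \left(- \frac{3}{7} + 0\right) = 42 \left(- \frac{3}{7}\right) = -18$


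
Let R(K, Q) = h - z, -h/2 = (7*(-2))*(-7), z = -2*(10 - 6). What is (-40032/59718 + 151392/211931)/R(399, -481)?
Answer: -23200236/99139414421 ≈ -0.00023402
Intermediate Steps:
z = -8 (z = -2*4 = -8)
h = -196 (h = -2*7*(-2)*(-7) = -(-28)*(-7) = -2*98 = -196)
R(K, Q) = -188 (R(K, Q) = -196 - 1*(-8) = -196 + 8 = -188)
(-40032/59718 + 151392/211931)/R(399, -481) = (-40032/59718 + 151392/211931)/(-188) = (-40032*1/59718 + 151392*(1/211931))*(-1/188) = (-6672/9953 + 151392/211931)*(-1/188) = (92800944/2109349243)*(-1/188) = -23200236/99139414421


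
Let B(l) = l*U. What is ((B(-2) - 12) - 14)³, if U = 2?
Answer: -27000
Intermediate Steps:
B(l) = 2*l (B(l) = l*2 = 2*l)
((B(-2) - 12) - 14)³ = ((2*(-2) - 12) - 14)³ = ((-4 - 12) - 14)³ = (-16 - 14)³ = (-30)³ = -27000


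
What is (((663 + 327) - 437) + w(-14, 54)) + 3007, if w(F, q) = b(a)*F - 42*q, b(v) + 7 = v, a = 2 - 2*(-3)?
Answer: 1278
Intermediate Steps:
a = 8 (a = 2 + 6 = 8)
b(v) = -7 + v
w(F, q) = F - 42*q (w(F, q) = (-7 + 8)*F - 42*q = 1*F - 42*q = F - 42*q)
(((663 + 327) - 437) + w(-14, 54)) + 3007 = (((663 + 327) - 437) + (-14 - 42*54)) + 3007 = ((990 - 437) + (-14 - 2268)) + 3007 = (553 - 2282) + 3007 = -1729 + 3007 = 1278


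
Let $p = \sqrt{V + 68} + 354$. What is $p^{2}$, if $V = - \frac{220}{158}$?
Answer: $\frac{\left(27966 + \sqrt{415698}\right)^{2}}{6241} \approx 1.3116 \cdot 10^{5}$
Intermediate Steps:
$V = - \frac{110}{79}$ ($V = \left(-220\right) \frac{1}{158} = - \frac{110}{79} \approx -1.3924$)
$p = 354 + \frac{\sqrt{415698}}{79}$ ($p = \sqrt{- \frac{110}{79} + 68} + 354 = \sqrt{\frac{5262}{79}} + 354 = \frac{\sqrt{415698}}{79} + 354 = 354 + \frac{\sqrt{415698}}{79} \approx 362.16$)
$p^{2} = \left(354 + \frac{\sqrt{415698}}{79}\right)^{2}$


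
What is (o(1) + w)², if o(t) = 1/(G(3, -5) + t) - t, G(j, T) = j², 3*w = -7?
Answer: 9409/900 ≈ 10.454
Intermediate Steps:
w = -7/3 (w = (⅓)*(-7) = -7/3 ≈ -2.3333)
o(t) = 1/(9 + t) - t (o(t) = 1/(3² + t) - t = 1/(9 + t) - t)
(o(1) + w)² = ((1 - 1*1² - 9*1)/(9 + 1) - 7/3)² = ((1 - 1*1 - 9)/10 - 7/3)² = ((1 - 1 - 9)/10 - 7/3)² = ((⅒)*(-9) - 7/3)² = (-9/10 - 7/3)² = (-97/30)² = 9409/900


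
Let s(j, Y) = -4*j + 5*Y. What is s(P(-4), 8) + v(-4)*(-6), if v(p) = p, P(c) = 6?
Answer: 40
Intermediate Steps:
s(P(-4), 8) + v(-4)*(-6) = (-4*6 + 5*8) - 4*(-6) = (-24 + 40) + 24 = 16 + 24 = 40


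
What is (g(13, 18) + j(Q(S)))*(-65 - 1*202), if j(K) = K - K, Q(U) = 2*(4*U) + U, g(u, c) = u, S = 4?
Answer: -3471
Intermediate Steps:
Q(U) = 9*U (Q(U) = 8*U + U = 9*U)
j(K) = 0
(g(13, 18) + j(Q(S)))*(-65 - 1*202) = (13 + 0)*(-65 - 1*202) = 13*(-65 - 202) = 13*(-267) = -3471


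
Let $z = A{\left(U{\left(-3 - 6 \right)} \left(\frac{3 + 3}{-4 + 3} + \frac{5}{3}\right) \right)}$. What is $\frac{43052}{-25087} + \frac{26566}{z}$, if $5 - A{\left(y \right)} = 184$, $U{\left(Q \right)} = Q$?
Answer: $- \frac{674167550}{4490573} \approx -150.13$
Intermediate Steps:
$A{\left(y \right)} = -179$ ($A{\left(y \right)} = 5 - 184 = -179$)
$z = -179$
$\frac{43052}{-25087} + \frac{26566}{z} = \frac{43052}{-25087} + \frac{26566}{-179} = 43052 \left(- \frac{1}{25087}\right) + 26566 \left(- \frac{1}{179}\right) = - \frac{43052}{25087} - \frac{26566}{179} = - \frac{674167550}{4490573}$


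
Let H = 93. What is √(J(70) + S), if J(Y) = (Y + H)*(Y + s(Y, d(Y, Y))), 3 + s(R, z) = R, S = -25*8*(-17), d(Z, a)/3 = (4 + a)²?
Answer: 3*√2859 ≈ 160.41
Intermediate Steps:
d(Z, a) = 3*(4 + a)²
S = 3400 (S = -200*(-17) = 3400)
s(R, z) = -3 + R
J(Y) = (-3 + 2*Y)*(93 + Y) (J(Y) = (Y + 93)*(Y + (-3 + Y)) = (93 + Y)*(-3 + 2*Y) = (-3 + 2*Y)*(93 + Y))
√(J(70) + S) = √((-279 + 2*70² + 183*70) + 3400) = √((-279 + 2*4900 + 12810) + 3400) = √((-279 + 9800 + 12810) + 3400) = √(22331 + 3400) = √25731 = 3*√2859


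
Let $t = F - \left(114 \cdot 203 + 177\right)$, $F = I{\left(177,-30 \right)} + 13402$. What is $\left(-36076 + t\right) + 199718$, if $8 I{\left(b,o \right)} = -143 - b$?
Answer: $153685$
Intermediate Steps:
$I{\left(b,o \right)} = - \frac{143}{8} - \frac{b}{8}$ ($I{\left(b,o \right)} = \frac{-143 - b}{8} = - \frac{143}{8} - \frac{b}{8}$)
$F = 13362$ ($F = \left(- \frac{143}{8} - \frac{177}{8}\right) + 13402 = -40 + 13402 = 13362$)
$t = -9957$ ($t = 13362 - \left(114 \cdot 203 + 177\right) = 13362 - \left(23142 + 177\right) = 13362 - 23319 = -9957$)
$\left(-36076 + t\right) + 199718 = \left(-36076 - 9957\right) + 199718 = -46033 + 199718 = 153685$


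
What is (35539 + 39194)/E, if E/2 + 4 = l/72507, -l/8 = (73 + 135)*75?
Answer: -602073959/92184 ≈ -6531.2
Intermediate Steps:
l = -124800 (l = -8*(73 + 135)*75 = -1664*75 = -8*15600 = -124800)
E = -276552/24169 (E = -8 + 2*(-124800/72507) = -8 + 2*(-124800*1/72507) = -8 + 2*(-41600/24169) = -8 - 83200/24169 = -276552/24169 ≈ -11.442)
(35539 + 39194)/E = (35539 + 39194)/(-276552/24169) = 74733*(-24169/276552) = -602073959/92184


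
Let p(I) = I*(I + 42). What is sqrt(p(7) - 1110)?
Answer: I*sqrt(767) ≈ 27.695*I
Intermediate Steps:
p(I) = I*(42 + I)
sqrt(p(7) - 1110) = sqrt(7*(42 + 7) - 1110) = sqrt(7*49 - 1110) = sqrt(343 - 1110) = sqrt(-767) = I*sqrt(767)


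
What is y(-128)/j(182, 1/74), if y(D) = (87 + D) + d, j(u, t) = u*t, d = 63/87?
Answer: -43216/2639 ≈ -16.376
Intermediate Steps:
d = 21/29 (d = 63*(1/87) = 21/29 ≈ 0.72414)
j(u, t) = t*u
y(D) = 2544/29 + D (y(D) = (87 + D) + 21/29 = 2544/29 + D)
y(-128)/j(182, 1/74) = (2544/29 - 128)/((182/74)) = -1168/(29*((1/74)*182)) = -1168/(29*91/37) = -1168/29*37/91 = -43216/2639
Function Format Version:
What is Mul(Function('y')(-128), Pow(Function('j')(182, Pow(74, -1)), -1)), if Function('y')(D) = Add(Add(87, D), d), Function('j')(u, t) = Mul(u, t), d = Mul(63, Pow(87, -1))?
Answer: Rational(-43216, 2639) ≈ -16.376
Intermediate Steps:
d = Rational(21, 29) (d = Mul(63, Rational(1, 87)) = Rational(21, 29) ≈ 0.72414)
Function('j')(u, t) = Mul(t, u)
Function('y')(D) = Add(Rational(2544, 29), D) (Function('y')(D) = Add(Add(87, D), Rational(21, 29)) = Add(Rational(2544, 29), D))
Mul(Function('y')(-128), Pow(Function('j')(182, Pow(74, -1)), -1)) = Mul(Add(Rational(2544, 29), -128), Pow(Mul(Pow(74, -1), 182), -1)) = Mul(Rational(-1168, 29), Pow(Mul(Rational(1, 74), 182), -1)) = Mul(Rational(-1168, 29), Pow(Rational(91, 37), -1)) = Mul(Rational(-1168, 29), Rational(37, 91)) = Rational(-43216, 2639)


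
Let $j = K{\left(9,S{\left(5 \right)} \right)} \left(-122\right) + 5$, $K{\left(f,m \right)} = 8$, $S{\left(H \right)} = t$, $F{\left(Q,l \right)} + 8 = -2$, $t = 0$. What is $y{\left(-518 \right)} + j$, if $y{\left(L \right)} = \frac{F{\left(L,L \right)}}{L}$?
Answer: $- \frac{251484}{259} \approx -970.98$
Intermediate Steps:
$F{\left(Q,l \right)} = -10$ ($F{\left(Q,l \right)} = -8 - 2 = -10$)
$S{\left(H \right)} = 0$
$y{\left(L \right)} = - \frac{10}{L}$
$j = -971$ ($j = 8 \left(-122\right) + 5 = -976 + 5 = -971$)
$y{\left(-518 \right)} + j = - \frac{10}{-518} - 971 = \left(-10\right) \left(- \frac{1}{518}\right) - 971 = \frac{5}{259} - 971 = - \frac{251484}{259}$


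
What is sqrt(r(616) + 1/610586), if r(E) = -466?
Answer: 5*I*sqrt(6949276485278)/610586 ≈ 21.587*I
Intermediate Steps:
sqrt(r(616) + 1/610586) = sqrt(-466 + 1/610586) = sqrt(-284533075/610586) = 5*I*sqrt(6949276485278)/610586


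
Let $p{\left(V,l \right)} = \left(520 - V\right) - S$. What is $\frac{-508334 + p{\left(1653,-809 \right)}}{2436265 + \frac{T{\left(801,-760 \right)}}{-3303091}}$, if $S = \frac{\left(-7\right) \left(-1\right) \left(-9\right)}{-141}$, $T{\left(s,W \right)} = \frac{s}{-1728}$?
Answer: $- \frac{15185743661235840}{72617977875921943} \approx -0.20912$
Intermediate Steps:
$T{\left(s,W \right)} = - \frac{s}{1728}$ ($T{\left(s,W \right)} = s \left(- \frac{1}{1728}\right) = - \frac{s}{1728}$)
$S = \frac{21}{47}$ ($S = 7 \left(-9\right) \left(- \frac{1}{141}\right) = \left(-63\right) \left(- \frac{1}{141}\right) = \frac{21}{47} \approx 0.44681$)
$p{\left(V,l \right)} = \frac{24419}{47} - V$ ($p{\left(V,l \right)} = \left(520 - V\right) - \frac{21}{47} = \frac{24419}{47} - V$)
$\frac{-508334 + p{\left(1653,-809 \right)}}{2436265 + \frac{T{\left(801,-760 \right)}}{-3303091}} = \frac{-508334 + \left(\frac{24419}{47} - 1653\right)}{2436265 + \frac{\left(- \frac{1}{1728}\right) 801}{-3303091}} = \frac{-508334 + \left(\frac{24419}{47} - 1653\right)}{2436265 - - \frac{89}{634193472}} = \frac{-508334 - \frac{53272}{47}}{2436265 + \frac{89}{634193472}} = - \frac{23944970}{47 \cdot \frac{1545063359062169}{634193472}} = \left(- \frac{23944970}{47}\right) \frac{634193472}{1545063359062169} = - \frac{15185743661235840}{72617977875921943}$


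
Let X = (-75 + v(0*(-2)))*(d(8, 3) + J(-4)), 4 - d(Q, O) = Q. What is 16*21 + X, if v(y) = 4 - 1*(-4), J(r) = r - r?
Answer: 604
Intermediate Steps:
d(Q, O) = 4 - Q
J(r) = 0
v(y) = 8 (v(y) = 4 + 4 = 8)
X = 268 (X = (-75 + 8)*((4 - 1*8) + 0) = -67*((4 - 8) + 0) = -67*(-4 + 0) = -67*(-4) = 268)
16*21 + X = 16*21 + 268 = 336 + 268 = 604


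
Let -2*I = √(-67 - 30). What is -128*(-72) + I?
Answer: 9216 - I*√97/2 ≈ 9216.0 - 4.9244*I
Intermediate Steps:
I = -I*√97/2 (I = -√(-67 - 30)/2 = -I*√97/2 ≈ -4.9244*I)
-128*(-72) + I = -128*(-72) - I*√97/2 = 9216 - I*√97/2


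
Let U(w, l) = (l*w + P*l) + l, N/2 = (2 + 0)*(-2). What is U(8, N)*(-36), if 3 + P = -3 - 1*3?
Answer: 0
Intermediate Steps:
P = -9 (P = -3 + (-3 - 1*3) = -3 + (-3 - 3) = -3 - 6 = -9)
N = -8 (N = 2*((2 + 0)*(-2)) = 2*(2*(-2)) = 2*(-4) = -8)
U(w, l) = -8*l + l*w (U(w, l) = (l*w - 9*l) + l = (-9*l + l*w) + l = -8*l + l*w)
U(8, N)*(-36) = -8*(-8 + 8)*(-36) = -8*0*(-36) = 0*(-36) = 0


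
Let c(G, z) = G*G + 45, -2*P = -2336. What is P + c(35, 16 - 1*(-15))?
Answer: 2438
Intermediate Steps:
P = 1168 (P = -½*(-2336) = 1168)
c(G, z) = 45 + G² (c(G, z) = G² + 45 = 45 + G²)
P + c(35, 16 - 1*(-15)) = 1168 + (45 + 35²) = 1168 + (45 + 1225) = 1168 + 1270 = 2438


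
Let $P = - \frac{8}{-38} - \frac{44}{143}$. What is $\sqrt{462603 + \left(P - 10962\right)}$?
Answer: $\frac{\sqrt{27554159841}}{247} \approx 672.04$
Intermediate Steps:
$P = - \frac{24}{247}$ ($P = \left(-8\right) \left(- \frac{1}{38}\right) - \frac{4}{13} = \frac{4}{19} - \frac{4}{13} = - \frac{24}{247} \approx -0.097166$)
$\sqrt{462603 + \left(P - 10962\right)} = \sqrt{462603 - \frac{2707638}{247}} = \sqrt{\frac{111555303}{247}} = \frac{\sqrt{27554159841}}{247}$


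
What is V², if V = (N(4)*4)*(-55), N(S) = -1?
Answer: 48400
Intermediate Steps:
V = 220 (V = -1*4*(-55) = -4*(-55) = 220)
V² = 220² = 48400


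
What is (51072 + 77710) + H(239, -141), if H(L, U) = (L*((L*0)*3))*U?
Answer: 128782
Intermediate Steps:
H(L, U) = 0 (H(L, U) = (L*(0*3))*U = (L*0)*U = 0*U = 0)
(51072 + 77710) + H(239, -141) = (51072 + 77710) + 0 = 128782 + 0 = 128782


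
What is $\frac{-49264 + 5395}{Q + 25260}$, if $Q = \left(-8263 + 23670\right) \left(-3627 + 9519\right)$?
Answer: $- \frac{14623}{30267768} \approx -0.00048312$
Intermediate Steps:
$Q = 90778044$ ($Q = 15407 \cdot 5892 = 90778044$)
$\frac{-49264 + 5395}{Q + 25260} = \frac{-49264 + 5395}{90778044 + 25260} = - \frac{43869}{90803304} = \left(-43869\right) \frac{1}{90803304} = - \frac{14623}{30267768}$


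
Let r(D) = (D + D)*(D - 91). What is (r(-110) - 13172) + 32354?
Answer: 63402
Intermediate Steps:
r(D) = 2*D*(-91 + D) (r(D) = (2*D)*(-91 + D) = 2*D*(-91 + D))
(r(-110) - 13172) + 32354 = (2*(-110)*(-91 - 110) - 13172) + 32354 = (2*(-110)*(-201) - 13172) + 32354 = (44220 - 13172) + 32354 = 31048 + 32354 = 63402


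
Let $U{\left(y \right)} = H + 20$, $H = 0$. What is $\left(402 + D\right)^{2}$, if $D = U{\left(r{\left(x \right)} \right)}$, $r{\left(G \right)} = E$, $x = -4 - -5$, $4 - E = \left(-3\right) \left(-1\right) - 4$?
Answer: $178084$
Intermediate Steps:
$E = 5$ ($E = 4 - \left(\left(-3\right) \left(-1\right) - 4\right) = 4 - \left(3 - 4\right) = 4 - -1 = 4 + 1 = 5$)
$x = 1$ ($x = -4 + 5 = 1$)
$r{\left(G \right)} = 5$
$U{\left(y \right)} = 20$ ($U{\left(y \right)} = 0 + 20 = 20$)
$D = 20$
$\left(402 + D\right)^{2} = \left(402 + 20\right)^{2} = 422^{2} = 178084$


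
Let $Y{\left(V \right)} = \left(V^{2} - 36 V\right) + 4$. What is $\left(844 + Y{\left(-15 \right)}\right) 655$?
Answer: $1056515$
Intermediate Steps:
$Y{\left(V \right)} = 4 + V^{2} - 36 V$
$\left(844 + Y{\left(-15 \right)}\right) 655 = \left(844 + \left(4 + \left(-15\right)^{2} - -540\right)\right) 655 = \left(844 + \left(4 + 225 + 540\right)\right) 655 = \left(844 + 769\right) 655 = 1613 \cdot 655 = 1056515$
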